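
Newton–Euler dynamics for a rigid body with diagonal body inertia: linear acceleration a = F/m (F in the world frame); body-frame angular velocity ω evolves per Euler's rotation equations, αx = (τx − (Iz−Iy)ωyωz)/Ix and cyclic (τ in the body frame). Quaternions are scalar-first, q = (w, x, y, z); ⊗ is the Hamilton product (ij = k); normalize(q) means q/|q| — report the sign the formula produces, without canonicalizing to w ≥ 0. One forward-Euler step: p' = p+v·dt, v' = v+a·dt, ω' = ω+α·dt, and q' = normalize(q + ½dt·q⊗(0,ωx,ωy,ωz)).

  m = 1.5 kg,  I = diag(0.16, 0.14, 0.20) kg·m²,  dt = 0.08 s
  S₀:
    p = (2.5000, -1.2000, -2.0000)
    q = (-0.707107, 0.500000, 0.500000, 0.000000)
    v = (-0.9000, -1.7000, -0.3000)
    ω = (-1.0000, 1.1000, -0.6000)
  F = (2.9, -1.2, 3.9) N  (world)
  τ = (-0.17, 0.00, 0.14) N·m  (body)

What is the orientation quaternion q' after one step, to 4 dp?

Hamilton product q⊗(0,ω) = (-0.0500000, 0.4071070, -0.4778177, 1.4742642)
q + ½dt·q⊗(0,ω), renormalized = (-0.7077, 0.5152, 0.4799, 0.0588)

q' = (-0.7077, 0.5152, 0.4799, 0.0588)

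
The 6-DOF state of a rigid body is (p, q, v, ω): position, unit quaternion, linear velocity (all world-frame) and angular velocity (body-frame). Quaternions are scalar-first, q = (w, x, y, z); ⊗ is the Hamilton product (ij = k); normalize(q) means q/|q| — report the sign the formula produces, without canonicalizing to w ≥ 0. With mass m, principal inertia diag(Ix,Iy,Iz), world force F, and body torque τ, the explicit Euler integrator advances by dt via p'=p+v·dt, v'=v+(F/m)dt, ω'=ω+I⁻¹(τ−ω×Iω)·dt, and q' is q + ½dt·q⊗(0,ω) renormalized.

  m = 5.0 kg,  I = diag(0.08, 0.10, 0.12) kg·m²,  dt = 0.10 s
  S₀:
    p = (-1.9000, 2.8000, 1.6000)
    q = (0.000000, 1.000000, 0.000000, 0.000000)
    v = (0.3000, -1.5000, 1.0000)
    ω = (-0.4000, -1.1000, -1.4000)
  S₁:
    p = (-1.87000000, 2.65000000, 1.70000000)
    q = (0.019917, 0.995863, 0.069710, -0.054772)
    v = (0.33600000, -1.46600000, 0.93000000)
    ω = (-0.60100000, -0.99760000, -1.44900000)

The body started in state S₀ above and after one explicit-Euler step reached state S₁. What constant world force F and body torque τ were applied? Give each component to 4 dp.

F = (1.8000, 1.7000, -3.5000)
τ = (-0.1300, 0.0800, -0.0500)

v₁ − v₀ = (0.03600000, 0.03400000, -0.07000000)
applied force F = (1.8000, 1.7000, -3.5000)
ω₁ − ω₀ = (-0.20100000, 0.10240000, -0.04900000)
τ = I·(Δω/dt) + ω₀×(Iω₀) = (-0.1300, 0.0800, -0.0500)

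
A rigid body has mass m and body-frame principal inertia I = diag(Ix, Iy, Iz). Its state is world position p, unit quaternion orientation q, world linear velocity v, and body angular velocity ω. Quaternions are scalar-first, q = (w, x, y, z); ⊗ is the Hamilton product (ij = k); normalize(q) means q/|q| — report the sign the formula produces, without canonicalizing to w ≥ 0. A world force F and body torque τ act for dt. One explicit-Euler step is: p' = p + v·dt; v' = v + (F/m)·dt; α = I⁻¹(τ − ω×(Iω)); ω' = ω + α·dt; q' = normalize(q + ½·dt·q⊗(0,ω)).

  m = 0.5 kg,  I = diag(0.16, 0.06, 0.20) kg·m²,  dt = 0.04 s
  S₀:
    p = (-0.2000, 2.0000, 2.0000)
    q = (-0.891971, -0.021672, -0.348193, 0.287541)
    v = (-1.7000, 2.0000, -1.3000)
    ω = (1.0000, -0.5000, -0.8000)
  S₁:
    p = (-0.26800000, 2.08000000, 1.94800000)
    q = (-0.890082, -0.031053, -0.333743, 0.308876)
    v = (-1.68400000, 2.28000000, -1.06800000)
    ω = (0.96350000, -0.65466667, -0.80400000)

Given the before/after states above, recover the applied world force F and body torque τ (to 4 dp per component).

F = (0.2000, 3.5000, 2.9000)
τ = (-0.0900, -0.2000, 0.0300)

rate change Δω = (-0.03650000, -0.15466667, -0.00400000)
ω₀×(Iω₀) = (0.0560, 0.0320, 0.0500)
applied torque τ = (-0.0900, -0.2000, 0.0300)
v₁ − v₀ = (0.01600000, 0.28000000, 0.23200000)
m·(v₁−v₀)/dt = (0.2000, 3.5000, 2.9000)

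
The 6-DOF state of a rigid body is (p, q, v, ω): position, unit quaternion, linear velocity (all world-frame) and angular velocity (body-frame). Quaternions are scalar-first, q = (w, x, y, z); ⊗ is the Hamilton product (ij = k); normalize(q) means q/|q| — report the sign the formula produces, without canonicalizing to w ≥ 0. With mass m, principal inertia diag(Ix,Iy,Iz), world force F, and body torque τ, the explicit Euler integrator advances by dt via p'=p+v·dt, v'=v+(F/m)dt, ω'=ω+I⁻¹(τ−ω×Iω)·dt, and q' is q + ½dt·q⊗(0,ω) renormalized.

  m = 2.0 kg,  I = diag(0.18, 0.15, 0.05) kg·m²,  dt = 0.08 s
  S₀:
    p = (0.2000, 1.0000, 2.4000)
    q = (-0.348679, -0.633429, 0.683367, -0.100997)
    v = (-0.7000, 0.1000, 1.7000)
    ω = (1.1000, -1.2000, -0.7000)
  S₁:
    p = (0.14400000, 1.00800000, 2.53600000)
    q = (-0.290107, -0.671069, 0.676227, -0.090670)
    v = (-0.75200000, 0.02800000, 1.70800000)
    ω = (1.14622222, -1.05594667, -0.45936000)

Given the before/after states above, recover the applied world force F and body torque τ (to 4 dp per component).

F = (-1.3000, -1.8000, 0.2000)
τ = (0.0200, 0.1700, 0.1900)

rate change Δω = (0.04622222, 0.14405333, 0.24064000)
precession coupling = (-0.0840, -0.1001, 0.0396)
I·α + gyro = (0.0200, 0.1700, 0.1900)
velocity change Δv = (-0.05200000, -0.07200000, 0.00800000)
F = m·Δv/dt = (-1.3000, -1.8000, 0.2000)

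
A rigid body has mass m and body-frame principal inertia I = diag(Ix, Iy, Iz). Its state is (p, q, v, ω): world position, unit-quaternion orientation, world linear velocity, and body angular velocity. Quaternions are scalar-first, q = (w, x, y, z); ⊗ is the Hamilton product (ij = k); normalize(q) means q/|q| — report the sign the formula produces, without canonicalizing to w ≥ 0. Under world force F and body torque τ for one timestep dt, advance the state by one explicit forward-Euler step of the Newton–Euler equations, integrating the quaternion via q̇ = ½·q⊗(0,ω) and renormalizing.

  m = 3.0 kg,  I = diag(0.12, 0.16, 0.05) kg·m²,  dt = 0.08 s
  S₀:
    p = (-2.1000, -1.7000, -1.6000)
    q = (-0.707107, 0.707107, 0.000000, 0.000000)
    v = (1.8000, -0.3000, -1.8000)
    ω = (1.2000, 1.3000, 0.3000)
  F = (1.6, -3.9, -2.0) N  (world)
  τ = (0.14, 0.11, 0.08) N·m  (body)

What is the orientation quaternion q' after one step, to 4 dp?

q' = (-0.7391, 0.6714, -0.0451, 0.0282)

Hamilton product q⊗(0,ω) = (-0.8485284, -0.8485284, -1.1313712, 0.7071070)
updated quaternion q' = (-0.7391, 0.6714, -0.0451, 0.0282)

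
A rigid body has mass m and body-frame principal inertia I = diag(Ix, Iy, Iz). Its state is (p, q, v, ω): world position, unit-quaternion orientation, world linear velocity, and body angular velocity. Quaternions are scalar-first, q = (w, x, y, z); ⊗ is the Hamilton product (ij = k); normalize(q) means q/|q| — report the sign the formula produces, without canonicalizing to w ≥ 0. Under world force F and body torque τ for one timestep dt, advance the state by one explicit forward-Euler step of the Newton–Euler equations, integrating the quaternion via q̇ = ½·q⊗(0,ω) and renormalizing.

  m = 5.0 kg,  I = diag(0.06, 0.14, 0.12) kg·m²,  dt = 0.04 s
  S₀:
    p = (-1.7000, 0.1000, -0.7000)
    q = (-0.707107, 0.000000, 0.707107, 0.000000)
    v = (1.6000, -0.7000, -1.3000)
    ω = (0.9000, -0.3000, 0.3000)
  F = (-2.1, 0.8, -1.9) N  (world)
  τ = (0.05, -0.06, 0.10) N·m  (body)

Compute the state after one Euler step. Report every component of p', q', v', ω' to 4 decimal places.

p' = (-1.6360, 0.0720, -0.7520)
q' = (-0.7027, -0.0085, 0.7112, -0.0170)
v' = (1.5832, -0.6936, -1.3152)
ω' = (0.9321, -0.3125, 0.3405)

p + v·dt = (-1.6360, 0.0720, -0.7520)
new velocity v' = (1.5832, -0.6936, -1.3152)
gyro term ω×Iω = (0.0018, -0.0162, -0.0216)
α = I⁻¹(τ − ω×Iω) = (0.8033, -0.3129, 1.0133)
ω + α·dt = (0.9321, -0.3125, 0.3405)
q⊗(0,ω) = (0.2121321, -0.4242642, 0.2121321, -0.8485284)
q + ½dt·q⊗(0,ω), renormalized = (-0.7027, -0.0085, 0.7112, -0.0170)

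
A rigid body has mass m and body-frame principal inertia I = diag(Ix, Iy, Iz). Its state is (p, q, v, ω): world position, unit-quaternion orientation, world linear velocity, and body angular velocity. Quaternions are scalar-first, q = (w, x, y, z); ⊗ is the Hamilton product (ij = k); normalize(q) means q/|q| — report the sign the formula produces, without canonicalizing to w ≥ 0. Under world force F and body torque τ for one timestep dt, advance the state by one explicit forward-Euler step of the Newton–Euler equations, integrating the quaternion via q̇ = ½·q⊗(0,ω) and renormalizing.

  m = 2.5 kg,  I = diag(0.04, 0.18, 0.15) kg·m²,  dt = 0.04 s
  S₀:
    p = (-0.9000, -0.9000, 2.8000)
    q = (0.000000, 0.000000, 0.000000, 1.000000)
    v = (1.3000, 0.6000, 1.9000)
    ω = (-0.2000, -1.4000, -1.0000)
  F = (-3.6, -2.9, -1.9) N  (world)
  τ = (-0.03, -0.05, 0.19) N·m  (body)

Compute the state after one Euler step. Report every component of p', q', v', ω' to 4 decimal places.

a = F/m = (-1.4400, -1.1600, -0.7600)
new position p' = (-0.8480, -0.8760, 2.8760)
v + (F/m)dt = (1.2424, 0.5536, 1.8696)
angular accel α = (0.3000, -0.1556, 1.0053)
ω' = ω + α·dt = (-0.1880, -1.4062, -0.9598)
2q̇ = q⊗(0,ω) = (1.0000000, 1.4000000, -0.2000000, 0.0000000)
updated quaternion q' = (0.0200, 0.0280, -0.0040, 0.9994)

p' = (-0.8480, -0.8760, 2.8760)
q' = (0.0200, 0.0280, -0.0040, 0.9994)
v' = (1.2424, 0.5536, 1.8696)
ω' = (-0.1880, -1.4062, -0.9598)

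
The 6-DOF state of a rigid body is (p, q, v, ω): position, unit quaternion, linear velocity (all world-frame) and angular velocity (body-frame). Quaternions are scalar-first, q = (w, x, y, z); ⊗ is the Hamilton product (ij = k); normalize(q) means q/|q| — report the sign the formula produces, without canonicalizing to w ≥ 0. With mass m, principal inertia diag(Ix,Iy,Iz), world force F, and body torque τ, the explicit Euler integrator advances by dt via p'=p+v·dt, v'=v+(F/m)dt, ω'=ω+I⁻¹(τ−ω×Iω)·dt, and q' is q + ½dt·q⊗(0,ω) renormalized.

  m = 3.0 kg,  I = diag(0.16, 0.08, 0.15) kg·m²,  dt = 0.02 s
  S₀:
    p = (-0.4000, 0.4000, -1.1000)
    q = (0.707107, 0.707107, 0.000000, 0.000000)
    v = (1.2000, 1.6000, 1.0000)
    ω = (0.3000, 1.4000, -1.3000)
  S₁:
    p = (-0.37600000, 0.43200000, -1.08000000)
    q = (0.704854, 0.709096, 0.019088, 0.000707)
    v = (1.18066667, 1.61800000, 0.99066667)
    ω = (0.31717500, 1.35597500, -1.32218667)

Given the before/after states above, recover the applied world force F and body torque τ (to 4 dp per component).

F = (-2.9000, 2.7000, -1.4000)
τ = (0.0100, -0.1800, -0.2000)

ω₁ − ω₀ = (0.01717500, -0.04402500, -0.02218667)
precession coupling = (-0.1274, -0.0039, -0.0336)
I·α + gyro = (0.0100, -0.1800, -0.2000)
v₁ − v₀ = (-0.01933333, 0.01800000, -0.00933333)
applied force F = (-2.9000, 2.7000, -1.4000)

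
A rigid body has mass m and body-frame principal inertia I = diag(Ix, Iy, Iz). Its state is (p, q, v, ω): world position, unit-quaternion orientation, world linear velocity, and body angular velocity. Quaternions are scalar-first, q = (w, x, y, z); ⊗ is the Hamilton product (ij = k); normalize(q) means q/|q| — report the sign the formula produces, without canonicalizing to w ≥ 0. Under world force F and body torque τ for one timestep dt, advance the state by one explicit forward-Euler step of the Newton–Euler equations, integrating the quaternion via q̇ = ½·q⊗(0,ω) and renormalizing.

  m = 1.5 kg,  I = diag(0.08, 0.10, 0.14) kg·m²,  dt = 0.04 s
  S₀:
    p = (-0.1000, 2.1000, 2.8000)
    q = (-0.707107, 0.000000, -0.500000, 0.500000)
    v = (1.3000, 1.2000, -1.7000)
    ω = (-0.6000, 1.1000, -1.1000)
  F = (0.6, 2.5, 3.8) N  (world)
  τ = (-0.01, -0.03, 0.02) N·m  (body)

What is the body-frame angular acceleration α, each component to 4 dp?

α = (0.4800, 0.0960, 0.2371)

precession coupling ω×(Iω) = (-0.0484, -0.0396, -0.0132)
angular accel α = (0.4800, 0.0960, 0.2371)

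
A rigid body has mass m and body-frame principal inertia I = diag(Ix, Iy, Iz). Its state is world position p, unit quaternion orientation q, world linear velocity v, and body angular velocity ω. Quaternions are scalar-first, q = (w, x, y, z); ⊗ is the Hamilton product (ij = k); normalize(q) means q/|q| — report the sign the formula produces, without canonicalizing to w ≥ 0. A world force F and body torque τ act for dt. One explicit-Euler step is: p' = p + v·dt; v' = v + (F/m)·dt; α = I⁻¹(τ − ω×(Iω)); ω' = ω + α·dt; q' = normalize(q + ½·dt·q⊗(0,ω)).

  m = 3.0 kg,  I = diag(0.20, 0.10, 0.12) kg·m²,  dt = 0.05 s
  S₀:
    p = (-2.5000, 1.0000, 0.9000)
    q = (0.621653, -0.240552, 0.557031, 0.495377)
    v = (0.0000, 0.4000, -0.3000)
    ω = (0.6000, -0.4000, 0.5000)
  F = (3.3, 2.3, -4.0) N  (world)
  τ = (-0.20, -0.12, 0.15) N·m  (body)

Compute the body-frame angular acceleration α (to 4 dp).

α = (-0.9800, -1.4400, 1.0500)

ω×(Iω) gyroscopic = (-0.0040, 0.0240, 0.0240)
α = I⁻¹(τ − ω×Iω) = (-0.9800, -1.4400, 1.0500)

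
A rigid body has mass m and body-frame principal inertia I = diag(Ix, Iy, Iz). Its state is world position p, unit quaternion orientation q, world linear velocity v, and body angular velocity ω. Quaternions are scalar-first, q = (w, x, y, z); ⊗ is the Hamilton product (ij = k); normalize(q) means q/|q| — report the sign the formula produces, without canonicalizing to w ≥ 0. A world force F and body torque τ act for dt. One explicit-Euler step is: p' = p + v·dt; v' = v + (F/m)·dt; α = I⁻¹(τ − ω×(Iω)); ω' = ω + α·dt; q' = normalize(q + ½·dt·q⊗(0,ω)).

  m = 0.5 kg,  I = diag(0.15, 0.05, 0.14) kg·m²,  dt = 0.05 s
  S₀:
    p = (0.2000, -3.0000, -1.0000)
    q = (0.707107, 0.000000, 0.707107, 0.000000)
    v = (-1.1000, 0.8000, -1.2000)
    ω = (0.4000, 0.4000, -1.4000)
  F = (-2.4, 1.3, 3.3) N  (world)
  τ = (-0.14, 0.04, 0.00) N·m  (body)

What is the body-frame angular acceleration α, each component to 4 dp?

α = (-0.5973, 0.9120, 0.1143)

precession coupling ω×(Iω) = (-0.0504, -0.0056, -0.0160)
α = I⁻¹(τ − ω×Iω) = (-0.5973, 0.9120, 0.1143)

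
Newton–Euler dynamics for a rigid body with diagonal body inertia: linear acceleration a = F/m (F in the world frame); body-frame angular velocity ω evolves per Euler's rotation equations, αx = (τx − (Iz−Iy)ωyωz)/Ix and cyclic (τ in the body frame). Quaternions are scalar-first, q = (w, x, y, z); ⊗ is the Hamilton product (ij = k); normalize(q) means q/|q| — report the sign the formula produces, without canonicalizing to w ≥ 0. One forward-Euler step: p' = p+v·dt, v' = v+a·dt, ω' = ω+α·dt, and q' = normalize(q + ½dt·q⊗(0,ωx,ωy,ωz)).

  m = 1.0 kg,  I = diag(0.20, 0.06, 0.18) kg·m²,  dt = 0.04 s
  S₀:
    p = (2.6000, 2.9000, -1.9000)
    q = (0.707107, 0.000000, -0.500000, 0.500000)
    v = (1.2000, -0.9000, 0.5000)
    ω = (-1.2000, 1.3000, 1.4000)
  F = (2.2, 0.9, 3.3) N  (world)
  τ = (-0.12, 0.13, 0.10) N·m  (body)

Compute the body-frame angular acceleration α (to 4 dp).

α = (-1.6920, 2.7267, -0.6578)

gyro term ω×Iω = (0.2184, -0.0336, 0.2184)
angular accel α = (-1.6920, 2.7267, -0.6578)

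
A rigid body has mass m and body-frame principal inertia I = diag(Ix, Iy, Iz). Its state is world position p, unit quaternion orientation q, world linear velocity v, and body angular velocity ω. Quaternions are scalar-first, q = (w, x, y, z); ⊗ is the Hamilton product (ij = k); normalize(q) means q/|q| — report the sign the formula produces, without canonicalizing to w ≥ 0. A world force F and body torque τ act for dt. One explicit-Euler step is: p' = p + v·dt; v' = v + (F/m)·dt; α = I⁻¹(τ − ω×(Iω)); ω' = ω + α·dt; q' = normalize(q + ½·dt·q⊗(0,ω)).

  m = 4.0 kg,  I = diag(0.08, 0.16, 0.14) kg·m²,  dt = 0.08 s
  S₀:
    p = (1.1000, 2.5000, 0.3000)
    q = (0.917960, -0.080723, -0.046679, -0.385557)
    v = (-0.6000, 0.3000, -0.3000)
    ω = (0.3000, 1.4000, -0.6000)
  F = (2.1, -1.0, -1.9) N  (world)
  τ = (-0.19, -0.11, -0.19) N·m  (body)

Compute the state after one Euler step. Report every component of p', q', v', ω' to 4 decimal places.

gyro term ω×Iω = (0.0168, 0.0108, 0.0336)
α = I⁻¹(τ − ω×Iω) = (-2.5850, -0.7550, -1.5971)
new body rate ω' = (0.0932, 1.3396, -0.7278)
q⊗(0,ω) = (-0.1417667, 0.8431752, 1.1210431, -0.6497845)
q' = normalize(q + ½dt·q⊗(0,ω)) = (0.9105, -0.0469, -0.0018, -0.4108)
a = F/m = (0.5250, -0.2500, -0.4750)
p + v·dt = (1.0520, 2.5240, 0.2760)
v + (F/m)dt = (-0.5580, 0.2800, -0.3380)

p' = (1.0520, 2.5240, 0.2760)
q' = (0.9105, -0.0469, -0.0018, -0.4108)
v' = (-0.5580, 0.2800, -0.3380)
ω' = (0.0932, 1.3396, -0.7278)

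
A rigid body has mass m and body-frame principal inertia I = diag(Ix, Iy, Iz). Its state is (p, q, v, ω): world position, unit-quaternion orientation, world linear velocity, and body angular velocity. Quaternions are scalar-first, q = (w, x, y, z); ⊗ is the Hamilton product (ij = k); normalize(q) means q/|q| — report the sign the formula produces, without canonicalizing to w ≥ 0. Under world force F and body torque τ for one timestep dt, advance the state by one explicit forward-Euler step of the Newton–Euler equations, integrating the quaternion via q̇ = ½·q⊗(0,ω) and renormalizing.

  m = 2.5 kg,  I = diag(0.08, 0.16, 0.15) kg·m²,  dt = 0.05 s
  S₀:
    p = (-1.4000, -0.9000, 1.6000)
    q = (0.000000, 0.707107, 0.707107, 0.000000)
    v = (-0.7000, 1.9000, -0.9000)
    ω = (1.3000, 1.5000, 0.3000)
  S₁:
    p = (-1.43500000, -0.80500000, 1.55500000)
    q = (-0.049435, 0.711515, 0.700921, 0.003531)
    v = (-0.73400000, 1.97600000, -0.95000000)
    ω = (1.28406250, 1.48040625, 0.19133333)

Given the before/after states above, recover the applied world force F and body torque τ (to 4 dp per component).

ω₁ − ω₀ = (-0.01593750, -0.01959375, -0.10866667)
precession coupling = (-0.0045, -0.0273, 0.1560)
τ = I·(Δω/dt) + ω₀×(Iω₀) = (-0.0300, -0.0900, -0.1700)
velocity change Δv = (-0.03400000, 0.07600000, -0.05000000)
F = m·Δv/dt = (-1.7000, 3.8000, -2.5000)

F = (-1.7000, 3.8000, -2.5000)
τ = (-0.0300, -0.0900, -0.1700)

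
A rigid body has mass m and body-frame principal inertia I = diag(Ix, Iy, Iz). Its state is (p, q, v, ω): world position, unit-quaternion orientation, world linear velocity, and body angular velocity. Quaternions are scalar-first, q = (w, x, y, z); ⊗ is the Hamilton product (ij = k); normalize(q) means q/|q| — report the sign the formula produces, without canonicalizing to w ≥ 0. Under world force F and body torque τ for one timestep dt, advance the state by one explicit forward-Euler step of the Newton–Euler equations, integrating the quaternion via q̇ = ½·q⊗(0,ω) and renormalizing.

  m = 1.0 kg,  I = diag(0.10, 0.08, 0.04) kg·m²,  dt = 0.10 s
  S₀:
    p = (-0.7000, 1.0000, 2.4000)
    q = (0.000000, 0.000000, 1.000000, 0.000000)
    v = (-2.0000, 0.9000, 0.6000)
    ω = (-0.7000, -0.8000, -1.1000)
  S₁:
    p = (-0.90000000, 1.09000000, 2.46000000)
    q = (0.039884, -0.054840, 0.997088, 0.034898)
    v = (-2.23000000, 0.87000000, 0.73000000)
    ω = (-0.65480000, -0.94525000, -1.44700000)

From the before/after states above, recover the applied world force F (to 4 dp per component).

velocity change Δv = (-0.23000000, -0.03000000, 0.13000000)
applied force F = (-2.3000, -0.3000, 1.3000)

F = (-2.3000, -0.3000, 1.3000)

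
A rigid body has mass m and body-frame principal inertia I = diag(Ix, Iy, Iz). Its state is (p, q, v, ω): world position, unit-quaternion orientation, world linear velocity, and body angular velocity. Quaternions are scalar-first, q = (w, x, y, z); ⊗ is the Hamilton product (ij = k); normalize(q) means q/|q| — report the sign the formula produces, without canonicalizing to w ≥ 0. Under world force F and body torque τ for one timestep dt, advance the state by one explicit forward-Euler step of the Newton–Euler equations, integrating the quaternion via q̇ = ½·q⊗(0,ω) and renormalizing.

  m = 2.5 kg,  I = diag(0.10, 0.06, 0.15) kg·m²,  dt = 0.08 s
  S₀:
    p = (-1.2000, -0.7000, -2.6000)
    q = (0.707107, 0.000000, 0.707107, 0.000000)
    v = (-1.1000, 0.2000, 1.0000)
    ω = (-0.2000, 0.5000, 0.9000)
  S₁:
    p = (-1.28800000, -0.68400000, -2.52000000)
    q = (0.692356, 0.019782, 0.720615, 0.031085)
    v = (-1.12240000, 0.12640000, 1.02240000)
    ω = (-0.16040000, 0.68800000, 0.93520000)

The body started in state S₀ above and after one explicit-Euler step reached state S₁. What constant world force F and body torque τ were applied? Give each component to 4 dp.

velocity change Δv = (-0.02240000, -0.07360000, 0.02240000)
F = m·Δv/dt = (-0.7000, -2.3000, 0.7000)
Δω = ω₁−ω₀ = (0.03960000, 0.18800000, 0.03520000)
precession coupling = (0.0405, 0.0090, 0.0040)
τ = I·(Δω/dt) + ω₀×(Iω₀) = (0.0900, 0.1500, 0.0700)

F = (-0.7000, -2.3000, 0.7000)
τ = (0.0900, 0.1500, 0.0700)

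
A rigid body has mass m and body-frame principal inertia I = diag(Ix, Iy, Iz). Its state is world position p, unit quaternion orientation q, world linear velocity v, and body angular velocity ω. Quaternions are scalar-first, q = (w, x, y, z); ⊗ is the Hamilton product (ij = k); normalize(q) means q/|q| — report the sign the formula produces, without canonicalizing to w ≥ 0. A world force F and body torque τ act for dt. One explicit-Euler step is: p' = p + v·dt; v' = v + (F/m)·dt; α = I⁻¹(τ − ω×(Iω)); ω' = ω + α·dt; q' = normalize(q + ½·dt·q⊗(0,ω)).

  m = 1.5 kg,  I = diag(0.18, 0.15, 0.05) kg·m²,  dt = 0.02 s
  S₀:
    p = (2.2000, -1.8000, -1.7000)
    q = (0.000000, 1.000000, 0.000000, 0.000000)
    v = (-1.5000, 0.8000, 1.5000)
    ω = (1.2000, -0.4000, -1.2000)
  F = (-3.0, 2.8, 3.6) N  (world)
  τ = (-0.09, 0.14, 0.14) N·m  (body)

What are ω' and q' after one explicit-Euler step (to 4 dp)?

ω' = (1.1953, -0.3564, -1.1498)
q' = (-0.0120, 0.9998, 0.0120, -0.0040)

precession coupling ω×(Iω) = (-0.0480, -0.1872, 0.0144)
(τ − ω×Iω)/I = (-0.2333, 2.1813, 2.5120)
ω' = ω + α·dt = (1.1953, -0.3564, -1.1498)
2q̇ = q⊗(0,ω) = (-1.2000000, 0.0000000, 1.2000000, -0.4000000)
q' = normalize(q + ½dt·q⊗(0,ω)) = (-0.0120, 0.9998, 0.0120, -0.0040)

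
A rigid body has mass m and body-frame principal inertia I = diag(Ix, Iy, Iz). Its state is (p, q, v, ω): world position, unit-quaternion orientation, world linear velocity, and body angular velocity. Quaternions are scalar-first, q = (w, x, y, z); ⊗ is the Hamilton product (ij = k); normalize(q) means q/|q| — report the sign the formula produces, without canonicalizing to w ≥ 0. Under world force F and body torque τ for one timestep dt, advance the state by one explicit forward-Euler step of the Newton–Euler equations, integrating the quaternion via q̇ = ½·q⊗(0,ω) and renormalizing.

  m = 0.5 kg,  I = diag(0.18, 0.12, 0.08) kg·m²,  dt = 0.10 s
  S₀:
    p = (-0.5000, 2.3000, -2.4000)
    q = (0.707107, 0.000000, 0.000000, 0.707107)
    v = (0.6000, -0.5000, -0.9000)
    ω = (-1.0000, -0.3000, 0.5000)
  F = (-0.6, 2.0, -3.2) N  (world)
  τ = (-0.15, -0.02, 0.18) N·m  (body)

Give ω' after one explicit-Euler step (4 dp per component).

ω' = (-1.0867, -0.2750, 0.7475)

ω×(Iω) gyroscopic = (0.0060, -0.0500, -0.0180)
angular accel α = (-0.8667, 0.2500, 2.4750)
new body rate ω' = (-1.0867, -0.2750, 0.7475)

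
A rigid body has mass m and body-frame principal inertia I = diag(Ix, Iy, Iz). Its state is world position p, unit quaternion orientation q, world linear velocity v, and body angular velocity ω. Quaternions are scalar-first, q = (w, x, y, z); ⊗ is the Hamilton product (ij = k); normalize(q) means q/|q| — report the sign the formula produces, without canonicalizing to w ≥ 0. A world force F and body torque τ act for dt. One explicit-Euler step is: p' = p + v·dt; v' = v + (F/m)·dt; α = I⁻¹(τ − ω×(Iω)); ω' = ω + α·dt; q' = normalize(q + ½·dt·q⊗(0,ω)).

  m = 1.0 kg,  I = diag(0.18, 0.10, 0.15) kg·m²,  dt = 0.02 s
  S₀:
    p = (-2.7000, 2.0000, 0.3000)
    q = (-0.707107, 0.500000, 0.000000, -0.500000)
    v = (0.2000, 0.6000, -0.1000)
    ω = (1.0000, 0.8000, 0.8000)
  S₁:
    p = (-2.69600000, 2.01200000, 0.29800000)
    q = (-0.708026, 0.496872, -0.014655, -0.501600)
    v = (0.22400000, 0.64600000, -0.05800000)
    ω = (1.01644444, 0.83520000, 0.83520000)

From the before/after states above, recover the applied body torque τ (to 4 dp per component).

ω₁ − ω₀ = (0.01644444, 0.03520000, 0.03520000)
ω₀×(Iω₀) = (0.0320, 0.0240, -0.0640)
τ = I·(Δω/dt) + ω₀×(Iω₀) = (0.1800, 0.2000, 0.2000)

τ = (0.1800, 0.2000, 0.2000)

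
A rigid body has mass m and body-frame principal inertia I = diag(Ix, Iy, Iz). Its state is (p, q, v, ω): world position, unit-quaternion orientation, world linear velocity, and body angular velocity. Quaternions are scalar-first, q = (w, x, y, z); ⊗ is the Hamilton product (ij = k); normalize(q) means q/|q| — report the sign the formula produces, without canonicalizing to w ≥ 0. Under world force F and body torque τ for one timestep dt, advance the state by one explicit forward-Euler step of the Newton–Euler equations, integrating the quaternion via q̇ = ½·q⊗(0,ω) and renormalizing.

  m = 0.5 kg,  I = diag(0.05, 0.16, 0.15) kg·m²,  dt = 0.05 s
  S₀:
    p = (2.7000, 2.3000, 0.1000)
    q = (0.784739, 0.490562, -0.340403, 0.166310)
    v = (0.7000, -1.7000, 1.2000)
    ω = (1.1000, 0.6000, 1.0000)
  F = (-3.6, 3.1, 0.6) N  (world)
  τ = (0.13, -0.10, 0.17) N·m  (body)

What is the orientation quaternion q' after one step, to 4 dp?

Hamilton product q⊗(0,ω) = (-0.5016864, 0.4230239, 0.1632224, 1.4535195)
q + ½dt·q⊗(0,ω), renormalized = (0.7716, 0.5007, -0.3361, 0.2025)

q' = (0.7716, 0.5007, -0.3361, 0.2025)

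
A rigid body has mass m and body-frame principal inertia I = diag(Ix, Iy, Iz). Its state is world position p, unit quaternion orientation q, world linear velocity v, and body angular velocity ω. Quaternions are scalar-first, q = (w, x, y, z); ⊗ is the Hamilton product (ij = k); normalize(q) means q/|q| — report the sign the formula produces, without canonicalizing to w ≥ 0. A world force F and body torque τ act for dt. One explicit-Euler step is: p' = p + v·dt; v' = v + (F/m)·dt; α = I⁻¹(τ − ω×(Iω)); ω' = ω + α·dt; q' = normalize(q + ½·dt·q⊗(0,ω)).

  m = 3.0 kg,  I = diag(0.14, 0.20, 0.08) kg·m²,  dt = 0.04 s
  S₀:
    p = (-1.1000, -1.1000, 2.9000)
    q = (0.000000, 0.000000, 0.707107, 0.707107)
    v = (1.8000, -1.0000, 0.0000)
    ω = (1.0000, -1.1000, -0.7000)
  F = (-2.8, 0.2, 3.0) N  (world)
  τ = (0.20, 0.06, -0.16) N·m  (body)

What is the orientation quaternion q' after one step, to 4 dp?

Hamilton product q⊗(0,ω) = (1.2727926, 0.2828428, 0.7071070, -0.7071070)
q' = normalize(q + ½dt·q⊗(0,ω)) = (0.0254, 0.0057, 0.7209, 0.6926)

q' = (0.0254, 0.0057, 0.7209, 0.6926)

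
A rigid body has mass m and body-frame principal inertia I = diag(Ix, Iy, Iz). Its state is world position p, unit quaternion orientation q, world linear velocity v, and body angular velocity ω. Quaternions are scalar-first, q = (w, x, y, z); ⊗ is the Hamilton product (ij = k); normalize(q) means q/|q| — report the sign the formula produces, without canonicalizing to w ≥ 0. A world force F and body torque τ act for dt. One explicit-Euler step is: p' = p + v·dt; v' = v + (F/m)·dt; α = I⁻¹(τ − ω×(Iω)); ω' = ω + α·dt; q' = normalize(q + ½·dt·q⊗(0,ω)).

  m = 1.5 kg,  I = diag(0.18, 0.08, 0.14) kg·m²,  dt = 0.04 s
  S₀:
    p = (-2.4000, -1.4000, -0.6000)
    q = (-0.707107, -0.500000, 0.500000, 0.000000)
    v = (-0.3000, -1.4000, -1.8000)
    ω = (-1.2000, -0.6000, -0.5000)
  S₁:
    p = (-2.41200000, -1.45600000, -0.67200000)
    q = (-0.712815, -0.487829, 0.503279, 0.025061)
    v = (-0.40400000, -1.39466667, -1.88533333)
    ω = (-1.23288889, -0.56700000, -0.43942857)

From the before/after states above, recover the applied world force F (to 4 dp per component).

v₁ − v₀ = (-0.10400000, 0.00533333, -0.08533333)
applied force F = (-3.9000, 0.2000, -3.2000)

F = (-3.9000, 0.2000, -3.2000)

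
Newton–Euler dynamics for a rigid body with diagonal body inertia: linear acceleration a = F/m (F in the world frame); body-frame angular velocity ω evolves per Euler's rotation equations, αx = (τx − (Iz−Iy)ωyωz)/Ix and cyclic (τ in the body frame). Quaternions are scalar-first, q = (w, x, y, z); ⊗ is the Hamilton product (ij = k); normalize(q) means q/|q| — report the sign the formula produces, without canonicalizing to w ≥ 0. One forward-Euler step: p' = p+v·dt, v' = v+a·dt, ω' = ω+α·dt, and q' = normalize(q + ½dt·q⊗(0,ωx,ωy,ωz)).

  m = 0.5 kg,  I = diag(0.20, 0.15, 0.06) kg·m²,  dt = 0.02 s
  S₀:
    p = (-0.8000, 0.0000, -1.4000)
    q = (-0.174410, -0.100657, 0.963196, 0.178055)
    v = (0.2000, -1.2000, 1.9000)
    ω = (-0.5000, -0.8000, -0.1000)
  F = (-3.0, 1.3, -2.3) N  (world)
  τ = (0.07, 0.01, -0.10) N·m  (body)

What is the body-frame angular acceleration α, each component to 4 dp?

gyro term ω×Iω = (-0.0072, 0.0070, -0.0200)
(τ − ω×Iω)/I = (0.3860, 0.0200, -1.3333)

α = (0.3860, 0.0200, -1.3333)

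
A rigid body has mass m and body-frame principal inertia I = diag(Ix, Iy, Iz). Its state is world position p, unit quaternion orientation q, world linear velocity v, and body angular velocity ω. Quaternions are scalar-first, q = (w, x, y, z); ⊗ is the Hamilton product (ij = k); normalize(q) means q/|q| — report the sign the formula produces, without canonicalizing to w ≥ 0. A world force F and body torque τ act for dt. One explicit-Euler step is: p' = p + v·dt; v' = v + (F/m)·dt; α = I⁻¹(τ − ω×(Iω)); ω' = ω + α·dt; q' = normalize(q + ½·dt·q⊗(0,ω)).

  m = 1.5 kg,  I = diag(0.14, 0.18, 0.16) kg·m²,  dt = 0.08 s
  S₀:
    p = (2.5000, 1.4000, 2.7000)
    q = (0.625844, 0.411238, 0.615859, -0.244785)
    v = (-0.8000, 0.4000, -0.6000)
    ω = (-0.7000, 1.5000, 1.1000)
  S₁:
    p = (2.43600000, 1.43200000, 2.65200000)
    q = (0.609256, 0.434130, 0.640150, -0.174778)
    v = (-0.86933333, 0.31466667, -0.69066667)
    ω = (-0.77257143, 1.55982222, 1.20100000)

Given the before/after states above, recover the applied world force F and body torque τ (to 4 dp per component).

velocity change Δv = (-0.06933333, -0.08533333, -0.09066667)
m·(v₁−v₀)/dt = (-1.3000, -1.6000, -1.7000)
rate change Δω = (-0.07257143, 0.05982222, 0.10100000)
ω₀×(Iω₀) = (-0.0330, 0.0154, -0.0420)
applied torque τ = (-0.1600, 0.1500, 0.1600)

F = (-1.3000, -1.6000, -1.7000)
τ = (-0.1600, 0.1500, 0.1600)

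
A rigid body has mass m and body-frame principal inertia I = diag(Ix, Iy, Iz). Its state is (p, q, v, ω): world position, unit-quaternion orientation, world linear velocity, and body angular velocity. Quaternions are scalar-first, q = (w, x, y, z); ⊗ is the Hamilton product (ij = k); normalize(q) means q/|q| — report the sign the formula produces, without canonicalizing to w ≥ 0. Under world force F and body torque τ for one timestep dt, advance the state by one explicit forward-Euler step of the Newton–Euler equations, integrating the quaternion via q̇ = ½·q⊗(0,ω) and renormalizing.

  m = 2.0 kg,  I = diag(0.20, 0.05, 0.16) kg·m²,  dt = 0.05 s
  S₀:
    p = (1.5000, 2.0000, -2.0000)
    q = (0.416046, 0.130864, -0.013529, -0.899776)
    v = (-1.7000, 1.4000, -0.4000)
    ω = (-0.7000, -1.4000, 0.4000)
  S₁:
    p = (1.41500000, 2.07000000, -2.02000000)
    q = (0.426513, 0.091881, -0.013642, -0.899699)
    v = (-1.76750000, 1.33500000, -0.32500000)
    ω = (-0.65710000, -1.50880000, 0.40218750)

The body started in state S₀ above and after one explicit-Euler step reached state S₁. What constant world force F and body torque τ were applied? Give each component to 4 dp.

F = (-2.7000, -2.6000, 3.0000)
τ = (0.1100, -0.1200, -0.1400)

Δω = ω₁−ω₀ = (0.04290000, -0.10880000, 0.00218750)
gyro term ω₀×Iω₀ = (-0.0616, -0.0112, -0.1470)
τ = I·(Δω/dt) + ω₀×(Iω₀) = (0.1100, -0.1200, -0.1400)
Δv = v₁−v₀ = (-0.06750000, -0.06500000, 0.07500000)
F = m·Δv/dt = (-2.7000, -2.6000, 3.0000)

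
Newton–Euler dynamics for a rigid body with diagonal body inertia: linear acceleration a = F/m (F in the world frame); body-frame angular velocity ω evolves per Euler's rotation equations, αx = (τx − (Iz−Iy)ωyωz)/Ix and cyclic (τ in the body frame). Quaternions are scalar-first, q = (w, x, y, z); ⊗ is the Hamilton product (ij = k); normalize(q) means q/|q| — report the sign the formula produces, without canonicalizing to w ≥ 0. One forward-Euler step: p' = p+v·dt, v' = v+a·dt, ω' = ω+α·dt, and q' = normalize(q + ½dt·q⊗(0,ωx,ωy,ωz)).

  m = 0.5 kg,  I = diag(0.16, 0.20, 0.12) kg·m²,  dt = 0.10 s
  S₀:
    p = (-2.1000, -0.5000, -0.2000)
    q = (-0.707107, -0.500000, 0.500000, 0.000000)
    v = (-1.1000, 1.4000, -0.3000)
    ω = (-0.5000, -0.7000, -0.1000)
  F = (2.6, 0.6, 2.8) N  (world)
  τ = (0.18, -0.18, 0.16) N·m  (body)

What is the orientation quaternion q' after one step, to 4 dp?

Hamilton product q⊗(0,ω) = (0.1000000, 0.3035535, 0.4449749, 0.6707107)
updated quaternion q' = (-0.7014, -0.4844, 0.5218, 0.0335)

q' = (-0.7014, -0.4844, 0.5218, 0.0335)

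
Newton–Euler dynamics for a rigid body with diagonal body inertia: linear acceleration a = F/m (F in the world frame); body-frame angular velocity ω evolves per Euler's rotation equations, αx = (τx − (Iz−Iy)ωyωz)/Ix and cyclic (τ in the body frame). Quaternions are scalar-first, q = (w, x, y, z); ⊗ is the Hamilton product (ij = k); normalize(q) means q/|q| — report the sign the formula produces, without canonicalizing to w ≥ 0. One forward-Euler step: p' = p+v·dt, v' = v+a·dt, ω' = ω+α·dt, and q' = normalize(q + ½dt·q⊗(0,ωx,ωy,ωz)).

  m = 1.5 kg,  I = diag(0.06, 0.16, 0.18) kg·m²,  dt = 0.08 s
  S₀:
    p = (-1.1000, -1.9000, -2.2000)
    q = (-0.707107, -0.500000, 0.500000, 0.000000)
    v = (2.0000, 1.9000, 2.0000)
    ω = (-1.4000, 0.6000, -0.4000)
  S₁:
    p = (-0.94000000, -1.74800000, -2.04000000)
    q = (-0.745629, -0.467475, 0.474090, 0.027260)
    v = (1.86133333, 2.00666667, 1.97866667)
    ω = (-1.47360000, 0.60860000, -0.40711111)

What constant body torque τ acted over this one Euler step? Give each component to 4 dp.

τ = (-0.0600, -0.0500, -0.1000)

ω₁ − ω₀ = (-0.07360000, 0.00860000, -0.00711111)
precession coupling = (-0.0048, -0.0672, -0.0840)
τ = I·(Δω/dt) + ω₀×(Iω₀) = (-0.0600, -0.0500, -0.1000)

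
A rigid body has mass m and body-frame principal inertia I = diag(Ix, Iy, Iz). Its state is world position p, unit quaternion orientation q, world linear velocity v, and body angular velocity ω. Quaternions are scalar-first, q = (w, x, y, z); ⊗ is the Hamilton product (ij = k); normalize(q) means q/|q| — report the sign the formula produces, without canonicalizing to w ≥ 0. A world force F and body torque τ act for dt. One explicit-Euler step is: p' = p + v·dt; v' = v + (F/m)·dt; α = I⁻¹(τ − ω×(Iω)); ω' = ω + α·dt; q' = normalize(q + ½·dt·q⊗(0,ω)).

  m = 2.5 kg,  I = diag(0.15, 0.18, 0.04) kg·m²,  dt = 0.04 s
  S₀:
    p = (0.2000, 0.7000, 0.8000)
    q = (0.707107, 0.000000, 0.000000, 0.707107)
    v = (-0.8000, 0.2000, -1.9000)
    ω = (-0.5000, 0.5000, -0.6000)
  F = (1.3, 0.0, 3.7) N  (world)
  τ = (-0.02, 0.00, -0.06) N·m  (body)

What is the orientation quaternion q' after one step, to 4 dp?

q' = (0.7155, -0.0141, 0.0000, 0.6985)

q⊗(0,ω) = (0.4242642, -0.7071070, 0.0000000, -0.4242642)
q + ½dt·q⊗(0,ω), renormalized = (0.7155, -0.0141, 0.0000, 0.6985)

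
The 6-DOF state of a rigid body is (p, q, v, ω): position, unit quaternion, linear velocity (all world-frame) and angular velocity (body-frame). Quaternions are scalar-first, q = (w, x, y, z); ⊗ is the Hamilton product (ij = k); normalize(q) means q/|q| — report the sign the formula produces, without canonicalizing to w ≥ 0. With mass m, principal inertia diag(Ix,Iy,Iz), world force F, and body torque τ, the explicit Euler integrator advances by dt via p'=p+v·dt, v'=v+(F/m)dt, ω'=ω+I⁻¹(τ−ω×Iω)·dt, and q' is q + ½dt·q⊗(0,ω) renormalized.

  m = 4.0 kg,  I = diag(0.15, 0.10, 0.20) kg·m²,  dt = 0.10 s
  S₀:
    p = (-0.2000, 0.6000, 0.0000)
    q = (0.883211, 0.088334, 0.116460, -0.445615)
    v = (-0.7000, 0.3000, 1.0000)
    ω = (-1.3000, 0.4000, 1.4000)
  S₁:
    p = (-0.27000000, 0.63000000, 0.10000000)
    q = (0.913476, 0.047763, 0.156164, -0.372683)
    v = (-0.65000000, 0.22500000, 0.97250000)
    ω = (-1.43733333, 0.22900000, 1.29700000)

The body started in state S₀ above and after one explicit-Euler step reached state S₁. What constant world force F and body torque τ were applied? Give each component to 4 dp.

v₁ − v₀ = (0.05000000, -0.07500000, -0.02750000)
applied force F = (2.0000, -3.0000, -1.1000)
ω₁ − ω₀ = (-0.13733333, -0.17100000, -0.10300000)
precession coupling = (0.0560, 0.0910, 0.0260)
I·α + gyro = (-0.1500, -0.0800, -0.1800)

F = (2.0000, -3.0000, -1.1000)
τ = (-0.1500, -0.0800, -0.1800)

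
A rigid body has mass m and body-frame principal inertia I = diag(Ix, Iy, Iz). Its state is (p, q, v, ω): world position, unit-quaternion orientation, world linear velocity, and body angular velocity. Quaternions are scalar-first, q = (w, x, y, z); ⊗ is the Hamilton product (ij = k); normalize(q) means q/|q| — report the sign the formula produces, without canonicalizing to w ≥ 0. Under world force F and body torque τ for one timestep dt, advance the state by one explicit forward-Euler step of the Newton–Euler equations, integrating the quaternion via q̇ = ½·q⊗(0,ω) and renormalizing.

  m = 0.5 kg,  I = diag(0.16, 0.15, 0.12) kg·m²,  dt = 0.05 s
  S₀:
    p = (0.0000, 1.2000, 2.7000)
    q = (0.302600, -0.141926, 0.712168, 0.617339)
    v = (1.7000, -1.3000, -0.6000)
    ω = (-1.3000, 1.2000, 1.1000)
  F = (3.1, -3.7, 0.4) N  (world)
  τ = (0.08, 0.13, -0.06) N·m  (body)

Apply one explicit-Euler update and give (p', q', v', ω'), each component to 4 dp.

angular accel α = (0.7475, 1.2480, -0.6300)
new body rate ω' = (-1.2626, 1.2624, 1.0685)
q⊗(0,ω) = (-1.7181783, -0.3508020, -0.2833021, 1.0883672)
q' = normalize(q + ½dt·q⊗(0,ω)) = (0.2593, -0.1505, 0.7041, 0.6437)
a = F/m = (6.2000, -7.4000, 0.8000)
p + v·dt = (0.0850, 1.1350, 2.6700)
new velocity v' = (2.0100, -1.6700, -0.5600)

p' = (0.0850, 1.1350, 2.6700)
q' = (0.2593, -0.1505, 0.7041, 0.6437)
v' = (2.0100, -1.6700, -0.5600)
ω' = (-1.2626, 1.2624, 1.0685)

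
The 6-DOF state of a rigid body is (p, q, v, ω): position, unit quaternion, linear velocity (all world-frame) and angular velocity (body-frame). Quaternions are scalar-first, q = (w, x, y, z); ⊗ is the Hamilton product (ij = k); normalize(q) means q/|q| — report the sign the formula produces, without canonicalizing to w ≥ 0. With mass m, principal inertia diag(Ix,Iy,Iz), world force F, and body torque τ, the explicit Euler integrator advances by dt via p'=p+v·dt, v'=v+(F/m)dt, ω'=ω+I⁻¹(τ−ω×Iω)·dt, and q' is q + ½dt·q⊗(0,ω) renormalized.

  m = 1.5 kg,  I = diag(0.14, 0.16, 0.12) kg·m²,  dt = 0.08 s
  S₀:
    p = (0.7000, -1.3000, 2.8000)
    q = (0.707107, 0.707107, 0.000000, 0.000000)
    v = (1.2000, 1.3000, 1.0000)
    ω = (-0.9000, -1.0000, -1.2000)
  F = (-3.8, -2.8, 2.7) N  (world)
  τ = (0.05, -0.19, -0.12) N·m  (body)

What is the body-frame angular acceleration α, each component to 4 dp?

α = (0.7000, -1.3225, -1.1500)

ω×(Iω) gyroscopic = (-0.0480, 0.0216, 0.0180)
angular accel α = (0.7000, -1.3225, -1.1500)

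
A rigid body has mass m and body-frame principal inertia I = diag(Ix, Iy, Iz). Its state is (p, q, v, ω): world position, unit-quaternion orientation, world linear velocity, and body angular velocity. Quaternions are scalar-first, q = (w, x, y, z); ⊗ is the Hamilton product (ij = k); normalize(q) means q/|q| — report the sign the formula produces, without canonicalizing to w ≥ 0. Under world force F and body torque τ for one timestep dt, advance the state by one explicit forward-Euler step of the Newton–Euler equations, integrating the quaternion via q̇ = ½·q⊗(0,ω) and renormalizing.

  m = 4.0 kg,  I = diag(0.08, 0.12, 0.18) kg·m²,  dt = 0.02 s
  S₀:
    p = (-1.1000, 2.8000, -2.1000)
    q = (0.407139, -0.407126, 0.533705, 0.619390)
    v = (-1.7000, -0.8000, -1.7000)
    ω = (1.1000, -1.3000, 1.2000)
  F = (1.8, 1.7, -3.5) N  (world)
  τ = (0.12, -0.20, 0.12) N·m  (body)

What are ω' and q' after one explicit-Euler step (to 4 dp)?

(τ − ω×Iω)/I = (2.6700, -0.5667, 0.9844)
ω' = ω + α·dt = (1.1534, -1.3113, 1.2197)
q⊗(0,ω) = (0.3983871, 1.8935059, 0.6405995, 0.4307551)
q + ½dt·q⊗(0,ω), renormalized = (0.4110, -0.3881, 0.5400, 0.6236)

ω' = (1.1534, -1.3113, 1.2197)
q' = (0.4110, -0.3881, 0.5400, 0.6236)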